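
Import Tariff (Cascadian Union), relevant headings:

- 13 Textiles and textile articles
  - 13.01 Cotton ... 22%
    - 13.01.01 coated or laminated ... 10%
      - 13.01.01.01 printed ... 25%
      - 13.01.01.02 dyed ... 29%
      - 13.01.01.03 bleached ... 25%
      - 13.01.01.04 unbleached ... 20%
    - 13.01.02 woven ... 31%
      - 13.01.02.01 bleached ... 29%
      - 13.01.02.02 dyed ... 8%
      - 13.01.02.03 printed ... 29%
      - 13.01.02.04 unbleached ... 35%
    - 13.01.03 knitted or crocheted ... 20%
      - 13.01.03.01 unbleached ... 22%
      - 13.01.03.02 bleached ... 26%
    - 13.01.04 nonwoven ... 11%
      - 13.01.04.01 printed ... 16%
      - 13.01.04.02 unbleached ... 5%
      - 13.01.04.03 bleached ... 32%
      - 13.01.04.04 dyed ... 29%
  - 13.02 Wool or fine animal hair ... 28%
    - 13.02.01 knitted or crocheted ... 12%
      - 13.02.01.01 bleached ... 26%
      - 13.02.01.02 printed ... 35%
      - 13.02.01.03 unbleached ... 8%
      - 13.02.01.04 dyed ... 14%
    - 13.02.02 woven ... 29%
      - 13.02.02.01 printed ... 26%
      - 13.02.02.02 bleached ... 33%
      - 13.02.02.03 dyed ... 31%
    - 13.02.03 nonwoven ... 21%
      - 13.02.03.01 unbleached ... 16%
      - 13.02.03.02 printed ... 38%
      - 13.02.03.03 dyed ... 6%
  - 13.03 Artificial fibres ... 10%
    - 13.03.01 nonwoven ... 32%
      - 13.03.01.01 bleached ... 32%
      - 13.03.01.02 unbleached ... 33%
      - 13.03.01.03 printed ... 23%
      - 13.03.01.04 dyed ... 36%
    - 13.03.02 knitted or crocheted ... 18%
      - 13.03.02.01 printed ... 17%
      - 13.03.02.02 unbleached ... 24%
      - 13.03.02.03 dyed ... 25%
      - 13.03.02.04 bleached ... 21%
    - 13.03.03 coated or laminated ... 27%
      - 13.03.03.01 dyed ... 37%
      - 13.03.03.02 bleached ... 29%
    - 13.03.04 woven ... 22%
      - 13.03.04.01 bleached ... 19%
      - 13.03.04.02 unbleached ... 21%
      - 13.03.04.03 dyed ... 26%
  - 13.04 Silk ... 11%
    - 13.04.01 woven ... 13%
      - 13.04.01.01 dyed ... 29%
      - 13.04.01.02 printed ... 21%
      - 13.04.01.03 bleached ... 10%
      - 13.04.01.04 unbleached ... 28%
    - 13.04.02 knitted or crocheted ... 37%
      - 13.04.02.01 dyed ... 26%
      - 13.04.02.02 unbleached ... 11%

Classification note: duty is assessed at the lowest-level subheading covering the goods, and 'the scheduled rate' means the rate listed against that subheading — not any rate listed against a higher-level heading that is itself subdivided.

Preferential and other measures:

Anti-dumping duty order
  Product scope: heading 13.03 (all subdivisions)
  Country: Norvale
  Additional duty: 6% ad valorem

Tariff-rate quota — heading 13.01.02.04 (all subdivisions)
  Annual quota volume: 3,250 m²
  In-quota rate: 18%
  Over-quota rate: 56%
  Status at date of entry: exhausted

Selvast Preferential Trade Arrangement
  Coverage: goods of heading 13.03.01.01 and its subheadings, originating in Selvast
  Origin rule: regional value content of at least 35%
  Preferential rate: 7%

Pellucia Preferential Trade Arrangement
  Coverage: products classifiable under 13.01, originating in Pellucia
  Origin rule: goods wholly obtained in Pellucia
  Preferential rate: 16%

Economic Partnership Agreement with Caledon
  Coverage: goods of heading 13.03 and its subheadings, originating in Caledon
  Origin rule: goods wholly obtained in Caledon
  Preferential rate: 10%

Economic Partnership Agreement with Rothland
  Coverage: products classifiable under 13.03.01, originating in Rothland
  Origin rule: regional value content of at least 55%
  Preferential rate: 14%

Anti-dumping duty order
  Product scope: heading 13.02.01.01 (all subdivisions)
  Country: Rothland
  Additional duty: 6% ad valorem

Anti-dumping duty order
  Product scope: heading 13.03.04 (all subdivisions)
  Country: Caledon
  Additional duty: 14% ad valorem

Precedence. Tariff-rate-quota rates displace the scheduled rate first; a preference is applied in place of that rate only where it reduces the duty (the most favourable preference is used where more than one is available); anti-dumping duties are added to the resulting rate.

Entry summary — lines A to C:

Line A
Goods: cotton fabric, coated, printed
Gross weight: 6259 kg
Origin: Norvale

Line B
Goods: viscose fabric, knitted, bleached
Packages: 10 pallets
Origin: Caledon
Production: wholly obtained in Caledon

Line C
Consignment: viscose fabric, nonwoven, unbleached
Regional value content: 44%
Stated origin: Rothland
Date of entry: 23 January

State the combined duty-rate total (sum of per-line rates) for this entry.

Line A: cotton → 13.01; coated → 13.01.01; printed → 13.01.01.01. Scheduled 25%. No special measure applies. → 25%.
Line B: viscose → 13.03; knitted → 13.03.02; bleached → 13.03.02.04. Scheduled 21%. Caledon agreement on 13.03: wholly obtained → 10% available; preferential 10%. → 10%.
Line C: viscose → 13.03; nonwoven → 13.03.01; unbleached → 13.03.01.02. Scheduled 33%. Rothland agreement on 13.03.01: RVC < 55%. → 33%.
Sum: 25% + 10% + 33% = 68%.

68%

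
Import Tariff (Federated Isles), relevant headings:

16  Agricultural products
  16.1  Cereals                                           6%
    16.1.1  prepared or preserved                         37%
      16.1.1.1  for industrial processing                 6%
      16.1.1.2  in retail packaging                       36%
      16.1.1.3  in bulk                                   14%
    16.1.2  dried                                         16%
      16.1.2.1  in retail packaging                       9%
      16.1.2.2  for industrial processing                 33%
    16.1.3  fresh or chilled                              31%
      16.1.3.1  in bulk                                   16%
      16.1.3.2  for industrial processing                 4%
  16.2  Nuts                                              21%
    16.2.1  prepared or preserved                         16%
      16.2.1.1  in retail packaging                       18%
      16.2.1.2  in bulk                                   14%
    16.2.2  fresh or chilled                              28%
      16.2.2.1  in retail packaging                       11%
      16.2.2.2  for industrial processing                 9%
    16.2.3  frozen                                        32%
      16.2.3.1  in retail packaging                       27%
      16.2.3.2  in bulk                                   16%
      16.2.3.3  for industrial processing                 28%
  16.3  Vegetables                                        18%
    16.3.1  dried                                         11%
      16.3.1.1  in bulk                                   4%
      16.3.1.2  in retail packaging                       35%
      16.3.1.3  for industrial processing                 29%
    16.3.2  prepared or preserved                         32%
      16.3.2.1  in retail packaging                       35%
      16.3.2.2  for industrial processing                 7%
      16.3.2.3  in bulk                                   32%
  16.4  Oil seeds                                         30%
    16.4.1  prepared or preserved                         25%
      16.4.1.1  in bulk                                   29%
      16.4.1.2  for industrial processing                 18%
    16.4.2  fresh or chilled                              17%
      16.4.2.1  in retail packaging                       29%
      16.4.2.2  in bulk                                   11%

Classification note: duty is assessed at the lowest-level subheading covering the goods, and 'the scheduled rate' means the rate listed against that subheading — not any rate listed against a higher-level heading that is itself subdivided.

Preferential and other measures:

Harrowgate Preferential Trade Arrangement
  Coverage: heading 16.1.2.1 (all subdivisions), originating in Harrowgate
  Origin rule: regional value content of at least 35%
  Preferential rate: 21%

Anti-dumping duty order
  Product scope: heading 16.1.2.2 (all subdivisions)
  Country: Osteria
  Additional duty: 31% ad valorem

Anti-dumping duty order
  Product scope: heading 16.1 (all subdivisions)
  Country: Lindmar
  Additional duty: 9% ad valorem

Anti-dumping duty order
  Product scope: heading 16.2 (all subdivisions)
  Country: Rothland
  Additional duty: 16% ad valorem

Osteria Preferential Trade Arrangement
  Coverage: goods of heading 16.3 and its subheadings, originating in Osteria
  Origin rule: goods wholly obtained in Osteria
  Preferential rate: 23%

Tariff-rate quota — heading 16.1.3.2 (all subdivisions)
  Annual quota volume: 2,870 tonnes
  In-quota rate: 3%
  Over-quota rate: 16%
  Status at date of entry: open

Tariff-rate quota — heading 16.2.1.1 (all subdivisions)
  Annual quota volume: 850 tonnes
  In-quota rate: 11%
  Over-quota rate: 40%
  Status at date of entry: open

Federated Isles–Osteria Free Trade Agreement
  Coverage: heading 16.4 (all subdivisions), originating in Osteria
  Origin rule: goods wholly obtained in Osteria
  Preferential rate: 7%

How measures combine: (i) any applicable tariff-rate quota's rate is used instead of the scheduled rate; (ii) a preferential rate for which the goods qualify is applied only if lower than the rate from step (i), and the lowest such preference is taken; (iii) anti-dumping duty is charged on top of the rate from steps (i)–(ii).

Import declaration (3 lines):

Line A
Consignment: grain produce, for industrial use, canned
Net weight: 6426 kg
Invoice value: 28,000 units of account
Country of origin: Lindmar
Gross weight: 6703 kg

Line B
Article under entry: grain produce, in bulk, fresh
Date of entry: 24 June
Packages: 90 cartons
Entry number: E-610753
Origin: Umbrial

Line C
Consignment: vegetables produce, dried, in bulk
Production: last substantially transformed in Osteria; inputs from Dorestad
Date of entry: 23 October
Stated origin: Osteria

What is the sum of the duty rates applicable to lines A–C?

Line A: grain → 16.1; canned → 16.1.1; for industrial use → 16.1.1.1. Scheduled 6%. anti-dumping (Lindmar, 16.1): +9%; total 6% + 9% = 15%. → 15%.
Line B: grain → 16.1; fresh → 16.1.3; in bulk → 16.1.3.1. Scheduled 16%. No special measure applies. → 16%.
Line C: vegetables → 16.3; dried → 16.3.1; in bulk → 16.3.1.1. Scheduled 4%. Osteria agreement on 16.3: not wholly obtained; Osteria agreement on 16.4: 16.3.1.1 not covered. → 4%.
Sum: 15% + 16% + 4% = 35%.

35%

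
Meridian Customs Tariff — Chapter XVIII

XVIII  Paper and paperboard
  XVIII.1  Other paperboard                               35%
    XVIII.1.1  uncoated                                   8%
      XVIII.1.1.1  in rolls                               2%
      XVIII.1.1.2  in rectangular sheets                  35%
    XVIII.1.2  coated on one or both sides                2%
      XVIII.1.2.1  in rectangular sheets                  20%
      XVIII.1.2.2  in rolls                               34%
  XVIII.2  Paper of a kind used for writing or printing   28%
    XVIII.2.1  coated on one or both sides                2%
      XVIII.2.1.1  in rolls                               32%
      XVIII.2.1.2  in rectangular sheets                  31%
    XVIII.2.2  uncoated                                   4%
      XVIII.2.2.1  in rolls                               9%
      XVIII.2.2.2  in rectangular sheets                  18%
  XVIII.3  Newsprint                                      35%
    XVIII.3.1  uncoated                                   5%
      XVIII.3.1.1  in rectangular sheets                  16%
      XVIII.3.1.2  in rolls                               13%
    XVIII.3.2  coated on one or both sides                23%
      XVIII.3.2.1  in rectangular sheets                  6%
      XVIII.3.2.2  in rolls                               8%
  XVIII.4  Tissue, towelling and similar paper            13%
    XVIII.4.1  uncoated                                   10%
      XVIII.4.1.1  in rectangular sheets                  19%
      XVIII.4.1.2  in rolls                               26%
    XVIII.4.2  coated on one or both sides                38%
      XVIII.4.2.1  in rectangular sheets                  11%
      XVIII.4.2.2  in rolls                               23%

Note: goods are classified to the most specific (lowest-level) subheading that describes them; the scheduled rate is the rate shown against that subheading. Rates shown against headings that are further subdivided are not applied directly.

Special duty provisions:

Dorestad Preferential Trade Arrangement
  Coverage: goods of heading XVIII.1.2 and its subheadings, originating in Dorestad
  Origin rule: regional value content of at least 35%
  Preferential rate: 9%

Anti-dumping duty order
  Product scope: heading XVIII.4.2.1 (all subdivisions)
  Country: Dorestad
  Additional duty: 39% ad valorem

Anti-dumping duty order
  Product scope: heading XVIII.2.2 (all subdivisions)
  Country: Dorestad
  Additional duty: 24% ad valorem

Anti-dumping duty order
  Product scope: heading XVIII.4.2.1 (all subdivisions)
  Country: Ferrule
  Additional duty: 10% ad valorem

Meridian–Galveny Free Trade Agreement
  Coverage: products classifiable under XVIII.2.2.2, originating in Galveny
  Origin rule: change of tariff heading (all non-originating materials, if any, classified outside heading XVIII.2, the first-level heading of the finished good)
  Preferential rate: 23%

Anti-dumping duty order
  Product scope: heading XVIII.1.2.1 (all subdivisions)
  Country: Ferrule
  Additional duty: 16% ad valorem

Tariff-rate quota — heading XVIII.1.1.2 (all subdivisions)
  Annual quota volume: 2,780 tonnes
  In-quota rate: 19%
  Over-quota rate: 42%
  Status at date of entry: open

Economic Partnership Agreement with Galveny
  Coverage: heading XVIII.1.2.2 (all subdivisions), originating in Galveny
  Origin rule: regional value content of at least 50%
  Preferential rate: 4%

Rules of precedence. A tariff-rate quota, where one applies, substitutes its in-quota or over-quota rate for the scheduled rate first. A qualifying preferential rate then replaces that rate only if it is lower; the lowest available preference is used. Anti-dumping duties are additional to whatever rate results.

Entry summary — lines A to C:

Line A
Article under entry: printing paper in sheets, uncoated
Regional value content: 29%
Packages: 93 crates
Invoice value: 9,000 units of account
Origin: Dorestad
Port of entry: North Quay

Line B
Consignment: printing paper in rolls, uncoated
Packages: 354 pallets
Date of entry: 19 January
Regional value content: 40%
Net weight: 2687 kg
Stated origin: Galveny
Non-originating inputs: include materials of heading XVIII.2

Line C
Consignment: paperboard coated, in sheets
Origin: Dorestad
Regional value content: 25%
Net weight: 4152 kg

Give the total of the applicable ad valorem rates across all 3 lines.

71%

Line A: printing paper → XVIII.2; uncoated → XVIII.2.2; in sheets → XVIII.2.2.2. Scheduled 18%. Dorestad agreement on XVIII.1.2: XVIII.2.2.2 not covered; anti-dumping (Dorestad, XVIII.2.2): +24%; total 18% + 24% = 42%. → 42%.
Line B: printing paper → XVIII.2; uncoated → XVIII.2.2; in rolls → XVIII.2.2.1. Scheduled 9%. Galveny agreement on XVIII.2.2.2: XVIII.2.2.1 not covered; Galveny agreement on XVIII.1.2.2: XVIII.2.2.1 not covered. → 9%.
Line C: paperboard → XVIII.1; coated → XVIII.1.2; in sheets → XVIII.1.2.1. Scheduled 20%. Dorestad agreement on XVIII.1.2: RVC < 35%. → 20%.
Sum: 42% + 9% + 20% = 71%.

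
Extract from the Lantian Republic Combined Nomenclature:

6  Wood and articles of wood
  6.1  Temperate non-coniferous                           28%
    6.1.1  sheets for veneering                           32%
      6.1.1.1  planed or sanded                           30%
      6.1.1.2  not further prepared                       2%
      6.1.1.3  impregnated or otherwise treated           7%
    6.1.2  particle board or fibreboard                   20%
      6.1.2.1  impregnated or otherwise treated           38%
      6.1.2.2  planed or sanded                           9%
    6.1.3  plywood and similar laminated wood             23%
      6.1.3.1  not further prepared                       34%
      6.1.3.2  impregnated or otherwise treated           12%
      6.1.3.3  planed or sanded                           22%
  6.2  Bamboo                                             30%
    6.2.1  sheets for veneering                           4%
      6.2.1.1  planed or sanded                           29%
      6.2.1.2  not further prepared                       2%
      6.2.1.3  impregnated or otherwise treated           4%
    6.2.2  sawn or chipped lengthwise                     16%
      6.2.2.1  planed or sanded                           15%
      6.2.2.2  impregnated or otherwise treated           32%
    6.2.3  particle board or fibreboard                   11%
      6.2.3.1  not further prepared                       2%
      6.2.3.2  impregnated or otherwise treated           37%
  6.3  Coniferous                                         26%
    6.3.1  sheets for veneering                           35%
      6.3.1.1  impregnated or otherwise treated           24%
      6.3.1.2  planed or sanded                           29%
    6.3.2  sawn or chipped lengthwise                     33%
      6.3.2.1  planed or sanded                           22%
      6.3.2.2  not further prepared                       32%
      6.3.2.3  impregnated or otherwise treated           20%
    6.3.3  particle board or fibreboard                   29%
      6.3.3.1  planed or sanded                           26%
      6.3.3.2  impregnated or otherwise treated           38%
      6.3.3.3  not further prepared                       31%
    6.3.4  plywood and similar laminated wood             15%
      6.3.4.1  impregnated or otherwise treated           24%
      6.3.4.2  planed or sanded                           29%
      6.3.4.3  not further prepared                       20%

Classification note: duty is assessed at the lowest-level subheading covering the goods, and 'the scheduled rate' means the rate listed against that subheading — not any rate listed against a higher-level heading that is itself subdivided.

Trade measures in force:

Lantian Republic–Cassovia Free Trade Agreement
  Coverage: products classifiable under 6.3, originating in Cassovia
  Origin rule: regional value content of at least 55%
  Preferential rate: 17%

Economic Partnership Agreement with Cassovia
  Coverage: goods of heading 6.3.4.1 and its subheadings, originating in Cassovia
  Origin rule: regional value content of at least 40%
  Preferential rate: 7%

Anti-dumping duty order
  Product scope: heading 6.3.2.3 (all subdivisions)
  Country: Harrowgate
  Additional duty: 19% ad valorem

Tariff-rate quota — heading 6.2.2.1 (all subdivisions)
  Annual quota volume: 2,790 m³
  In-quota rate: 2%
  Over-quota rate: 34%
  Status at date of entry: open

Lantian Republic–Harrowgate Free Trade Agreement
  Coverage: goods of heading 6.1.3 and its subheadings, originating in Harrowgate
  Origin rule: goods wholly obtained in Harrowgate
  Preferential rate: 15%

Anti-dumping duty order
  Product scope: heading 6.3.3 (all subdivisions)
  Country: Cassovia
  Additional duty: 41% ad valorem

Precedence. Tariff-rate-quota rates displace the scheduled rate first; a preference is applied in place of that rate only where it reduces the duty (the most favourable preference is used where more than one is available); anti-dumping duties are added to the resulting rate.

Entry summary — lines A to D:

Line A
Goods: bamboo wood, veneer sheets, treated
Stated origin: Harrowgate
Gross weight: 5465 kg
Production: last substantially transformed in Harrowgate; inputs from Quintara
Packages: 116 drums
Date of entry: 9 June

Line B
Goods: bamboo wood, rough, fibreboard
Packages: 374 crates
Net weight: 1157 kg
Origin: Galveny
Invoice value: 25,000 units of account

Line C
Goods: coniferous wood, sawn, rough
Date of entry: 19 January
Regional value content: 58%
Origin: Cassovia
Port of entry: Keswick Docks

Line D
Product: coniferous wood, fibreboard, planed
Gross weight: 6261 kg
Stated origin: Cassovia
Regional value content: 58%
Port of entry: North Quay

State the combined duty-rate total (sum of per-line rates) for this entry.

81%

Line A: bamboo → 6.2; veneer sheets → 6.2.1; treated → 6.2.1.3. Scheduled 4%. Harrowgate agreement on 6.1.3: 6.2.1.3 not covered. → 4%.
Line B: bamboo → 6.2; fibreboard → 6.2.3; rough → 6.2.3.1. Scheduled 2%. No special measure applies. → 2%.
Line C: coniferous → 6.3; sawn → 6.3.2; rough → 6.3.2.2. Scheduled 32%. Cassovia agreement on 6.3: RVC ≥ 55% → 17% available; Cassovia agreement on 6.3.4.1: 6.3.2.2 not covered; preferential 17%. → 17%.
Line D: coniferous → 6.3; fibreboard → 6.3.3; planed → 6.3.3.1. Scheduled 26%. Cassovia agreement on 6.3: RVC ≥ 55% → 17% available; Cassovia agreement on 6.3.4.1: 6.3.3.1 not covered; preferential 17%; anti-dumping (Cassovia, 6.3.3): +41%; total 17% + 41% = 58%. → 58%.
Sum: 4% + 2% + 17% + 58% = 81%.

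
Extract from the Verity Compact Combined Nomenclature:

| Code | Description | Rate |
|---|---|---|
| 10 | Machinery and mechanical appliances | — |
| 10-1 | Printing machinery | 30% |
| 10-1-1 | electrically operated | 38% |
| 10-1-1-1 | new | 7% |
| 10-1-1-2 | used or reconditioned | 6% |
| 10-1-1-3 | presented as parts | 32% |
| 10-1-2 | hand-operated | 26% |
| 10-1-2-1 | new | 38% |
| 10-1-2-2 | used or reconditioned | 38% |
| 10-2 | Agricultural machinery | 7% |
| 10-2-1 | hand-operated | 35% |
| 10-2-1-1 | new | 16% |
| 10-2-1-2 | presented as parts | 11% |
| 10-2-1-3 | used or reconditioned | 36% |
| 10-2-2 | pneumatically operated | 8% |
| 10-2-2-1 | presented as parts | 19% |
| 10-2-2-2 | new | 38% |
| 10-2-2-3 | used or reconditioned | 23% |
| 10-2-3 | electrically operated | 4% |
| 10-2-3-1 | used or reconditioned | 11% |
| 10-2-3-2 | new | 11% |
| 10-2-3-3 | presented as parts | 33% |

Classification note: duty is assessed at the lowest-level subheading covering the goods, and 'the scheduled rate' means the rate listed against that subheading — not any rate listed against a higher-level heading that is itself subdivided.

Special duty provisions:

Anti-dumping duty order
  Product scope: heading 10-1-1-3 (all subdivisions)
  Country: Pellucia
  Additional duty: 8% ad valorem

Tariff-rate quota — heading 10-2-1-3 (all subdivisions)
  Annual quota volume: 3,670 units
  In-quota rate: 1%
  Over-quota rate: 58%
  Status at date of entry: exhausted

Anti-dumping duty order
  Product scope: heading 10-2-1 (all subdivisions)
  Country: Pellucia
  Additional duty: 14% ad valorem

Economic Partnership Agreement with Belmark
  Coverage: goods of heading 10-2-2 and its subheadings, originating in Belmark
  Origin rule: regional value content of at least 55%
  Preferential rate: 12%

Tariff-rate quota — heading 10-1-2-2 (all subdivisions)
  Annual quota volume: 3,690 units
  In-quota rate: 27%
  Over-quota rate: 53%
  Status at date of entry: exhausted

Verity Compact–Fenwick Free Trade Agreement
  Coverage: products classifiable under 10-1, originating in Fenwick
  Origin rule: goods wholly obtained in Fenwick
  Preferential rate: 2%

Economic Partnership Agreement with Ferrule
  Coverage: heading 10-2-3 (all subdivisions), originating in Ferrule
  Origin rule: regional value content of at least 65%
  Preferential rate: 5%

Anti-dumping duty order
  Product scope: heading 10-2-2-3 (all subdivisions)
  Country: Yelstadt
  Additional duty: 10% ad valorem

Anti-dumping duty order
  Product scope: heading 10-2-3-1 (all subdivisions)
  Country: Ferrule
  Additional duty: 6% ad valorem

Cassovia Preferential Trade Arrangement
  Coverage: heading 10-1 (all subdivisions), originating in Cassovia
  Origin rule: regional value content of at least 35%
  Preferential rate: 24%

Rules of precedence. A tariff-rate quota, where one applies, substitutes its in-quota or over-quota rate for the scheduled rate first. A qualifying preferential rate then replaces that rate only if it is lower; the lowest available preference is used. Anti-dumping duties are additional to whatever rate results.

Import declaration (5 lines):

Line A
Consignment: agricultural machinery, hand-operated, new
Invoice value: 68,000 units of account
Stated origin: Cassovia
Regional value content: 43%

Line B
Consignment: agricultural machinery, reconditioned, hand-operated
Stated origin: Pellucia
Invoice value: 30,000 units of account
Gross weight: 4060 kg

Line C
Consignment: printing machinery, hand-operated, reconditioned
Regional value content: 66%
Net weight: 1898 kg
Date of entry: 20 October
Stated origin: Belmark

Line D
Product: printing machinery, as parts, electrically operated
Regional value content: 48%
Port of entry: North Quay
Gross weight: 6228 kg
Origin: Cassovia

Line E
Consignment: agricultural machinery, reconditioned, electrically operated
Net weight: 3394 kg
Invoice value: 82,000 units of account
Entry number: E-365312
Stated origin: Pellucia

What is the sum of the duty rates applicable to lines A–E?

176%

Line A: agricultural → 10-2; hand-operated → 10-2-1; new → 10-2-1-1. Scheduled 16%. Cassovia agreement on 10-1: 10-2-1-1 not covered. → 16%.
Line B: agricultural → 10-2; hand-operated → 10-2-1; reconditioned → 10-2-1-3. Scheduled 36%. quota on 10-2-1-3 exhausted → over-quota 58%; anti-dumping (Pellucia, 10-2-1): +14%; total 58% + 14% = 72%. → 72%.
Line C: printing → 10-1; hand-operated → 10-1-2; reconditioned → 10-1-2-2. Scheduled 38%. quota on 10-1-2-2 exhausted → over-quota 53%; Belmark agreement on 10-2-2: 10-1-2-2 not covered. → 53%.
Line D: printing → 10-1; electrically operated → 10-1-1; as parts → 10-1-1-3. Scheduled 32%. Cassovia agreement on 10-1: RVC ≥ 35% → 24% available; preferential 24%. → 24%.
Line E: agricultural → 10-2; electrically operated → 10-2-3; reconditioned → 10-2-3-1. Scheduled 11%. No special measure applies. → 11%.
Sum: 16% + 72% + 53% + 24% + 11% = 176%.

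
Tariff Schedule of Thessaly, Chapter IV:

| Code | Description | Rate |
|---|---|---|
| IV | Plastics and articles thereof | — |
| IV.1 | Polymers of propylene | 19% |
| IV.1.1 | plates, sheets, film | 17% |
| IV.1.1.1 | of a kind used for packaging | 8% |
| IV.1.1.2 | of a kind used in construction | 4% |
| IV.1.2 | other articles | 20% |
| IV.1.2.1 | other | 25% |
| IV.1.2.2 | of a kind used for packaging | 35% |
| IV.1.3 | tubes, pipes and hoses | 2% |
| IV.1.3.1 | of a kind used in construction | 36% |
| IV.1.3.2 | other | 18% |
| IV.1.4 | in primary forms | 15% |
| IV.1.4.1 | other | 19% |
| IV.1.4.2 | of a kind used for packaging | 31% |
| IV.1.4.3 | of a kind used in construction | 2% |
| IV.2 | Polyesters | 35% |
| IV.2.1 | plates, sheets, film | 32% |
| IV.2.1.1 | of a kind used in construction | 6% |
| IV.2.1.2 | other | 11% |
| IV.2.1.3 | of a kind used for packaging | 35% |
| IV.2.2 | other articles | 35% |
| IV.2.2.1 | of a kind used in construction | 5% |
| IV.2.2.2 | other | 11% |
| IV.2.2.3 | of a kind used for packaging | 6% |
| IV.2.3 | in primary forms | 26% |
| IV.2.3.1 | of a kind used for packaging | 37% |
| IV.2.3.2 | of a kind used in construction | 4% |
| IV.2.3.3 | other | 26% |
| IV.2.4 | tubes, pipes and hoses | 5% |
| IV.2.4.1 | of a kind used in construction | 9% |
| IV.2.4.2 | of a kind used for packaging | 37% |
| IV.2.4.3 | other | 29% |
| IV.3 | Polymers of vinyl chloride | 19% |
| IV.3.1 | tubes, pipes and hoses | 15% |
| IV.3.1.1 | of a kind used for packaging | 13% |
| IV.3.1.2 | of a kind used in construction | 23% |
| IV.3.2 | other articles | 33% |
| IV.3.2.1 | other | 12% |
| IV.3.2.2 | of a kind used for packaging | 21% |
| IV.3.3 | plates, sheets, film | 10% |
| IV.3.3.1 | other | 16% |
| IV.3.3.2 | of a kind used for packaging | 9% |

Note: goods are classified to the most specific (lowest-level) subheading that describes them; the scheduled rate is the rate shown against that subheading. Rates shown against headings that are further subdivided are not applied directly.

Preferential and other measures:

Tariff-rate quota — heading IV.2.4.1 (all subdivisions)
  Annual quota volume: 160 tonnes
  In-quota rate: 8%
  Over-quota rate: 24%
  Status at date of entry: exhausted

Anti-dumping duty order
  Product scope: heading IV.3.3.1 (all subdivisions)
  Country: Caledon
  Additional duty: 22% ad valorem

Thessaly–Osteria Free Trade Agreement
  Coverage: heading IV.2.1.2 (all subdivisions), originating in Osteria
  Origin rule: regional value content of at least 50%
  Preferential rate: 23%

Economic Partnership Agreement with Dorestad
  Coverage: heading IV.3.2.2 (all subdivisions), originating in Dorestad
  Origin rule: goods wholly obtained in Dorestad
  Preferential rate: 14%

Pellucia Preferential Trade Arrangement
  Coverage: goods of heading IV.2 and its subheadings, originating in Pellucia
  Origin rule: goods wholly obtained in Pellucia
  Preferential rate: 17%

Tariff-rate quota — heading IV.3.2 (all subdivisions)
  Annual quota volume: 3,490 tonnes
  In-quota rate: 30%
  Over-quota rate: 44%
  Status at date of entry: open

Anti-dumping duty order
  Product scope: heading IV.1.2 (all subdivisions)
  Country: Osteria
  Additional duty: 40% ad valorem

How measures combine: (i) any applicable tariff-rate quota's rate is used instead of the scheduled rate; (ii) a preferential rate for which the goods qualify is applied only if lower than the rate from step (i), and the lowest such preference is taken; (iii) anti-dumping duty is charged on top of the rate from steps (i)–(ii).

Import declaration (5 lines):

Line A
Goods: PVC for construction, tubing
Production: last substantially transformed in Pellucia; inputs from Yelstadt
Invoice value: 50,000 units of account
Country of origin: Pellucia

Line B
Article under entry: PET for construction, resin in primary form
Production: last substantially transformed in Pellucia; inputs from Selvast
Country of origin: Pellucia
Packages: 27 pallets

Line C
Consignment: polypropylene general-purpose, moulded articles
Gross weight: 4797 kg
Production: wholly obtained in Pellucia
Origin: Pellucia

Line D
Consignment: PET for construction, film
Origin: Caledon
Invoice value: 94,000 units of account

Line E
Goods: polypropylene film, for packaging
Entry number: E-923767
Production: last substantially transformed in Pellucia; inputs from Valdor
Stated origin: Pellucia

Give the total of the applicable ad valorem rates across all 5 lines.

66%

Line A: PVC → IV.3; tubing → IV.3.1; for construction → IV.3.1.2. Scheduled 23%. Pellucia agreement on IV.2: IV.3.1.2 not covered. → 23%.
Line B: PET → IV.2; resin in primary form → IV.2.3; for construction → IV.2.3.2. Scheduled 4%. Pellucia agreement on IV.2: not wholly obtained. → 4%.
Line C: polypropylene → IV.1; moulded articles → IV.1.2; general-purpose → IV.1.2.1. Scheduled 25%. Pellucia agreement on IV.2: IV.1.2.1 not covered. → 25%.
Line D: PET → IV.2; film → IV.2.1; for construction → IV.2.1.1. Scheduled 6%. No special measure applies. → 6%.
Line E: polypropylene → IV.1; film → IV.1.1; for packaging → IV.1.1.1. Scheduled 8%. Pellucia agreement on IV.2: IV.1.1.1 not covered. → 8%.
Sum: 23% + 4% + 25% + 6% + 8% = 66%.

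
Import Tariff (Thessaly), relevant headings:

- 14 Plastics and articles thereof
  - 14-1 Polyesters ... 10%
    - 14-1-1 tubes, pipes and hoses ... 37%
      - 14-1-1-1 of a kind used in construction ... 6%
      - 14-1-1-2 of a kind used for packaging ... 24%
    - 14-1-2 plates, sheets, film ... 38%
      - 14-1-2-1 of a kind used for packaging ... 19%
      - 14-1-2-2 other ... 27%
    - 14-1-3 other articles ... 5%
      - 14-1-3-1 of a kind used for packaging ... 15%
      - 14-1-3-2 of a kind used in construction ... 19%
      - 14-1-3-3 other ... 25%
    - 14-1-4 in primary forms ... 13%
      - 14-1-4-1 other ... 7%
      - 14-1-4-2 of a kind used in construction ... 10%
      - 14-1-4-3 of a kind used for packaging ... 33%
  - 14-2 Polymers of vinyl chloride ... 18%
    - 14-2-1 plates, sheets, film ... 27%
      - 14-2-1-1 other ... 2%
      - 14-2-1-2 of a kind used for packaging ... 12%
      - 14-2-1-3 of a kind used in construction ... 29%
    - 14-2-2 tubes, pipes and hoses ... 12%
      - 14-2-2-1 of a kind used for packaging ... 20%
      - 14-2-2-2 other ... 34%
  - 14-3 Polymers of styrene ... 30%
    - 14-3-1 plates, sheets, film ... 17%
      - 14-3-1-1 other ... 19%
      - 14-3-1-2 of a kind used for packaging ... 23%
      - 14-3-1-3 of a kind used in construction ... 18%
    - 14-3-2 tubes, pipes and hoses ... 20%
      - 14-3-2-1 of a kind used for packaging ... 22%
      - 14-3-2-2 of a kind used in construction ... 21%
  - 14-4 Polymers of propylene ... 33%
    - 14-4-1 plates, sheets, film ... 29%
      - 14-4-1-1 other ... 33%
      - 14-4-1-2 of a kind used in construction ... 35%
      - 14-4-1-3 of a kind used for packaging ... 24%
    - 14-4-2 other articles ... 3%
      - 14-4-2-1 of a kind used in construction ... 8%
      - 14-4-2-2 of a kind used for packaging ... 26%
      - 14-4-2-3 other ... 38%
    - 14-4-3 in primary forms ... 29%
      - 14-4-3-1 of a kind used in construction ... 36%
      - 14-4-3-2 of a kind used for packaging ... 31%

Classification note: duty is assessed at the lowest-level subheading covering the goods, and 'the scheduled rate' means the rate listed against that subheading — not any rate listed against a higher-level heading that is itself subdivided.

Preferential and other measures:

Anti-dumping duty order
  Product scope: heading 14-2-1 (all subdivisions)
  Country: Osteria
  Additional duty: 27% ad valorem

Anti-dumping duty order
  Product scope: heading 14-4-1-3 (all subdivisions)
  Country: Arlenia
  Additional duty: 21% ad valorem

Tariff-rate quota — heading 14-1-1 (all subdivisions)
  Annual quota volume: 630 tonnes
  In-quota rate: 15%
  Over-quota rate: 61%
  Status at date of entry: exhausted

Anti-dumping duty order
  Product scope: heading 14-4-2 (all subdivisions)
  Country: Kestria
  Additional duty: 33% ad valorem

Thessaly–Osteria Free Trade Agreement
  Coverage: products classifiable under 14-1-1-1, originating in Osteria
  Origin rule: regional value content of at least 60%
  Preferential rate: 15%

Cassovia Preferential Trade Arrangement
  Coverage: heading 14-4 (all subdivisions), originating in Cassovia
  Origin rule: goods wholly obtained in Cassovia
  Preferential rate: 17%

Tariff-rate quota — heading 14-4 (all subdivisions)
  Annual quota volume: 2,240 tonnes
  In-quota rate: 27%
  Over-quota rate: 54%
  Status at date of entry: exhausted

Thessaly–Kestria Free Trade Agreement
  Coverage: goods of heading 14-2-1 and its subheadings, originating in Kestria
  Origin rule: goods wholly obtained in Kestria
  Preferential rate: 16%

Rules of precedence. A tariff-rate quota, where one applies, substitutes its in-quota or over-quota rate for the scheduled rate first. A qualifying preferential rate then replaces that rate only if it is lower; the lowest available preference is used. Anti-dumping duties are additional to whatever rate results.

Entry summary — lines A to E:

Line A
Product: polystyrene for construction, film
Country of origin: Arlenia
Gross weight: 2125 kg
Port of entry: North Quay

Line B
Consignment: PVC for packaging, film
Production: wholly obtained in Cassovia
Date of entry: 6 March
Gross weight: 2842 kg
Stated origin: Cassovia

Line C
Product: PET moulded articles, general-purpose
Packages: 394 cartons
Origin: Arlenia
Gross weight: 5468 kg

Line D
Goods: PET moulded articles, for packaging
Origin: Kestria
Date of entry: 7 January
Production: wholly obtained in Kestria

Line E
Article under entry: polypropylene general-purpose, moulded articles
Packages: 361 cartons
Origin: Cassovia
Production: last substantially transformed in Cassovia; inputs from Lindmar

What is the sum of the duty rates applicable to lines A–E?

124%

Line A: polystyrene → 14-3; film → 14-3-1; for construction → 14-3-1-3. Scheduled 18%. No special measure applies. → 18%.
Line B: PVC → 14-2; film → 14-2-1; for packaging → 14-2-1-2. Scheduled 12%. Cassovia agreement on 14-4: 14-2-1-2 not covered. → 12%.
Line C: PET → 14-1; moulded articles → 14-1-3; general-purpose → 14-1-3-3. Scheduled 25%. No special measure applies. → 25%.
Line D: PET → 14-1; moulded articles → 14-1-3; for packaging → 14-1-3-1. Scheduled 15%. Kestria agreement on 14-2-1: 14-1-3-1 not covered. → 15%.
Line E: polypropylene → 14-4; moulded articles → 14-4-2; general-purpose → 14-4-2-3. Scheduled 38%. quota on 14-4 exhausted → over-quota 54%; Cassovia agreement on 14-4: not wholly obtained. → 54%.
Sum: 18% + 12% + 25% + 15% + 54% = 124%.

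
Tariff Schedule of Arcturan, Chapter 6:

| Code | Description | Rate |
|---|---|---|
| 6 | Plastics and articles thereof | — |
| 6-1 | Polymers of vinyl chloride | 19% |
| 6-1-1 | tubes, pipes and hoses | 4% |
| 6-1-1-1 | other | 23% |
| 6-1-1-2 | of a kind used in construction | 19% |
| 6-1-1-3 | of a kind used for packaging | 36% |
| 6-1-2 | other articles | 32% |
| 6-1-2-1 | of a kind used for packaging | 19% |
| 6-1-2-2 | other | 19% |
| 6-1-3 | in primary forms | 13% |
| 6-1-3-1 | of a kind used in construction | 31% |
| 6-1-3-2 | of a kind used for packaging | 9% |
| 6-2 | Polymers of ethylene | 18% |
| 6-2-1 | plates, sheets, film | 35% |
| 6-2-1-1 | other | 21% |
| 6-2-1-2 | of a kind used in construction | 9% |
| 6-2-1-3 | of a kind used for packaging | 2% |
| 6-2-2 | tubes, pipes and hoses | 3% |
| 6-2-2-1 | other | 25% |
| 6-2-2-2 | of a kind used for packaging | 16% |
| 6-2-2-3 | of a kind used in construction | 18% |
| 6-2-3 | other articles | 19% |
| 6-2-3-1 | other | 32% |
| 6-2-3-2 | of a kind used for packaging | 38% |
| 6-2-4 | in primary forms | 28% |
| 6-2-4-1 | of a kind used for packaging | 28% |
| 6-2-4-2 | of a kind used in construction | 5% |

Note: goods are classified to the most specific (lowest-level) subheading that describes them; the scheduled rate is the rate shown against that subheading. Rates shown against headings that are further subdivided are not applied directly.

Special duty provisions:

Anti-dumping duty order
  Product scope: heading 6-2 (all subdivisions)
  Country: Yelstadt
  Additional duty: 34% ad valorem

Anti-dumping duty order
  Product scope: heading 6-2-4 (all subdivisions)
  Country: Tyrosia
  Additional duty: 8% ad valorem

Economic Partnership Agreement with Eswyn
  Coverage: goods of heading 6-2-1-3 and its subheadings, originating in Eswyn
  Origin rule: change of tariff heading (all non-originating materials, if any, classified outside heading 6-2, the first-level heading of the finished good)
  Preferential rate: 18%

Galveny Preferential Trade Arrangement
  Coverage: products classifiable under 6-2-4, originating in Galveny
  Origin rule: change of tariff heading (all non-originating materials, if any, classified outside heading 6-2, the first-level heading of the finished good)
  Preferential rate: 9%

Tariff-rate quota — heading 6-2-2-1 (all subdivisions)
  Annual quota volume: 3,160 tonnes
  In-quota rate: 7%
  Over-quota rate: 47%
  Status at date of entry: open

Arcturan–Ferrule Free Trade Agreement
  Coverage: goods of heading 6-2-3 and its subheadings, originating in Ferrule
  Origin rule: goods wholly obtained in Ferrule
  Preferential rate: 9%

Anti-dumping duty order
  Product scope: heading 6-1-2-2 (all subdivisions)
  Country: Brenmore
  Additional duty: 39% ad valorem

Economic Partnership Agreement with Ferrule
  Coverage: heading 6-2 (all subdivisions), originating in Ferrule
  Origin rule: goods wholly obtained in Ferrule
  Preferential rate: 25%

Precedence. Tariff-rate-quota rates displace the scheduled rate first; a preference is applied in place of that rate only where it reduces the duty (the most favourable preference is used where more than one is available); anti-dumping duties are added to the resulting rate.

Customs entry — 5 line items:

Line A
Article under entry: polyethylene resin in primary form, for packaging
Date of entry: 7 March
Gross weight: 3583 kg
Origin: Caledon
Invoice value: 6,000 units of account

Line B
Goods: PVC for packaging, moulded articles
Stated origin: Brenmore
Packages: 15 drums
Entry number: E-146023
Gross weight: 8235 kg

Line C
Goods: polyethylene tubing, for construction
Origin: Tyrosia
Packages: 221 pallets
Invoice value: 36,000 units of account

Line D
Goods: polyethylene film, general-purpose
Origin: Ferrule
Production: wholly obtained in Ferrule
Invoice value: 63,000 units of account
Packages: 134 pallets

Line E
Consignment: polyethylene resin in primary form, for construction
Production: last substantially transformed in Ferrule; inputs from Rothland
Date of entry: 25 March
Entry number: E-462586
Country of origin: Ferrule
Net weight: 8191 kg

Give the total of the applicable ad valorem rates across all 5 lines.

Line A: polyethylene → 6-2; resin in primary form → 6-2-4; for packaging → 6-2-4-1. Scheduled 28%. No special measure applies. → 28%.
Line B: PVC → 6-1; moulded articles → 6-1-2; for packaging → 6-1-2-1. Scheduled 19%. No special measure applies. → 19%.
Line C: polyethylene → 6-2; tubing → 6-2-2; for construction → 6-2-2-3. Scheduled 18%. No special measure applies. → 18%.
Line D: polyethylene → 6-2; film → 6-2-1; general-purpose → 6-2-1-1. Scheduled 21%. Ferrule agreement on 6-2-3: 6-2-1-1 not covered; Ferrule agreement on 6-2: wholly obtained → 25% available; preference 25% not lower than 21% → no reduction. → 21%.
Line E: polyethylene → 6-2; resin in primary form → 6-2-4; for construction → 6-2-4-2. Scheduled 5%. Ferrule agreement on 6-2-3: 6-2-4-2 not covered; Ferrule agreement on 6-2: not wholly obtained. → 5%.
Sum: 28% + 19% + 18% + 21% + 5% = 91%.

91%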